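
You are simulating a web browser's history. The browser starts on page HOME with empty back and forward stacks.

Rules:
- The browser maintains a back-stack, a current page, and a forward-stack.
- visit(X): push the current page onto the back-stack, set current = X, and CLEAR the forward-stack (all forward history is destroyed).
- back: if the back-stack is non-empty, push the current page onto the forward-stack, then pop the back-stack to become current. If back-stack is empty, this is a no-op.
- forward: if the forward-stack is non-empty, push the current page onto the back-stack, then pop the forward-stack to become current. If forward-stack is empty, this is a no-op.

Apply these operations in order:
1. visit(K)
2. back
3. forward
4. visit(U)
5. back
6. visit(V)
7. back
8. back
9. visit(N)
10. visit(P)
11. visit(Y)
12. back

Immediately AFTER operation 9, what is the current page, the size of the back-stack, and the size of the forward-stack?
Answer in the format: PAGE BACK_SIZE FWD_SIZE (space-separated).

After 1 (visit(K)): cur=K back=1 fwd=0
After 2 (back): cur=HOME back=0 fwd=1
After 3 (forward): cur=K back=1 fwd=0
After 4 (visit(U)): cur=U back=2 fwd=0
After 5 (back): cur=K back=1 fwd=1
After 6 (visit(V)): cur=V back=2 fwd=0
After 7 (back): cur=K back=1 fwd=1
After 8 (back): cur=HOME back=0 fwd=2
After 9 (visit(N)): cur=N back=1 fwd=0

N 1 0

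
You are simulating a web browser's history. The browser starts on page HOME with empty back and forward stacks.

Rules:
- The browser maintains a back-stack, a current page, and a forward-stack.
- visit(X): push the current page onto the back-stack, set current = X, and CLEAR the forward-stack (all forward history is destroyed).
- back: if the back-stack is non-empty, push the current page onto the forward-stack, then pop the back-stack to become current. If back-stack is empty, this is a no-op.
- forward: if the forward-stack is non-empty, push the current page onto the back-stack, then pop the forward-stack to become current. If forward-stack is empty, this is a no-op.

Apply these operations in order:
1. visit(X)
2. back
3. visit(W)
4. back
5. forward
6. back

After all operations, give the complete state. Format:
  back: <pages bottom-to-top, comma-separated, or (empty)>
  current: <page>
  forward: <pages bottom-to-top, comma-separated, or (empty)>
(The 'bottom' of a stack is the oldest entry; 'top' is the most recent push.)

Answer: back: (empty)
current: HOME
forward: W

Derivation:
After 1 (visit(X)): cur=X back=1 fwd=0
After 2 (back): cur=HOME back=0 fwd=1
After 3 (visit(W)): cur=W back=1 fwd=0
After 4 (back): cur=HOME back=0 fwd=1
After 5 (forward): cur=W back=1 fwd=0
After 6 (back): cur=HOME back=0 fwd=1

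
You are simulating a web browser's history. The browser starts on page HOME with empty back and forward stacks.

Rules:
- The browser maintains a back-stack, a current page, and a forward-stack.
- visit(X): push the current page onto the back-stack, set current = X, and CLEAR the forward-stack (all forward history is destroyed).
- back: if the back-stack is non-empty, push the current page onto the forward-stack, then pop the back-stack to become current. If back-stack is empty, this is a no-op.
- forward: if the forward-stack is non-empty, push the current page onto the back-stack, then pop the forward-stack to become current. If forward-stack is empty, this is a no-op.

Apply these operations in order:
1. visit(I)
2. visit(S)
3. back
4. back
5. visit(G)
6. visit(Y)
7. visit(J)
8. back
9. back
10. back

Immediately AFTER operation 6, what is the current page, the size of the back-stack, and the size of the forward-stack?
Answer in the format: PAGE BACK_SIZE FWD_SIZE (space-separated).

After 1 (visit(I)): cur=I back=1 fwd=0
After 2 (visit(S)): cur=S back=2 fwd=0
After 3 (back): cur=I back=1 fwd=1
After 4 (back): cur=HOME back=0 fwd=2
After 5 (visit(G)): cur=G back=1 fwd=0
After 6 (visit(Y)): cur=Y back=2 fwd=0

Y 2 0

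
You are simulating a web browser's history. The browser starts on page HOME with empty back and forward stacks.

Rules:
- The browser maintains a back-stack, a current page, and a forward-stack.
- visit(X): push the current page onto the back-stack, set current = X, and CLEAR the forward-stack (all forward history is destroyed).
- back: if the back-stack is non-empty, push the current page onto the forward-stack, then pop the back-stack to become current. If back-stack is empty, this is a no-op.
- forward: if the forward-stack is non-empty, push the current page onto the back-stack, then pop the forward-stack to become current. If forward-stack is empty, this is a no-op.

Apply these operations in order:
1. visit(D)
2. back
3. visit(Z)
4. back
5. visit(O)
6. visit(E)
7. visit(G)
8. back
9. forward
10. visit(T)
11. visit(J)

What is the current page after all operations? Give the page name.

Answer: J

Derivation:
After 1 (visit(D)): cur=D back=1 fwd=0
After 2 (back): cur=HOME back=0 fwd=1
After 3 (visit(Z)): cur=Z back=1 fwd=0
After 4 (back): cur=HOME back=0 fwd=1
After 5 (visit(O)): cur=O back=1 fwd=0
After 6 (visit(E)): cur=E back=2 fwd=0
After 7 (visit(G)): cur=G back=3 fwd=0
After 8 (back): cur=E back=2 fwd=1
After 9 (forward): cur=G back=3 fwd=0
After 10 (visit(T)): cur=T back=4 fwd=0
After 11 (visit(J)): cur=J back=5 fwd=0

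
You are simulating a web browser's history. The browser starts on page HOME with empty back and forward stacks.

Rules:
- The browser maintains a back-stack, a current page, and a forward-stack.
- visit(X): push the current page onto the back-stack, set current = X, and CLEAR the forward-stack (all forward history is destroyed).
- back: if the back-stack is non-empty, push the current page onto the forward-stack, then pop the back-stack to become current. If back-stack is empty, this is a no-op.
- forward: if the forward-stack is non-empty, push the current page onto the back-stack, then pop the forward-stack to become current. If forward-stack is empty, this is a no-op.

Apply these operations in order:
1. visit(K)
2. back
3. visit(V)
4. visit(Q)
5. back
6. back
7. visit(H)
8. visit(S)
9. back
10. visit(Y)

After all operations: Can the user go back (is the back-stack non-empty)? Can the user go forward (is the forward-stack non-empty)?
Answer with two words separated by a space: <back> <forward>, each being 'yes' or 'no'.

Answer: yes no

Derivation:
After 1 (visit(K)): cur=K back=1 fwd=0
After 2 (back): cur=HOME back=0 fwd=1
After 3 (visit(V)): cur=V back=1 fwd=0
After 4 (visit(Q)): cur=Q back=2 fwd=0
After 5 (back): cur=V back=1 fwd=1
After 6 (back): cur=HOME back=0 fwd=2
After 7 (visit(H)): cur=H back=1 fwd=0
After 8 (visit(S)): cur=S back=2 fwd=0
After 9 (back): cur=H back=1 fwd=1
After 10 (visit(Y)): cur=Y back=2 fwd=0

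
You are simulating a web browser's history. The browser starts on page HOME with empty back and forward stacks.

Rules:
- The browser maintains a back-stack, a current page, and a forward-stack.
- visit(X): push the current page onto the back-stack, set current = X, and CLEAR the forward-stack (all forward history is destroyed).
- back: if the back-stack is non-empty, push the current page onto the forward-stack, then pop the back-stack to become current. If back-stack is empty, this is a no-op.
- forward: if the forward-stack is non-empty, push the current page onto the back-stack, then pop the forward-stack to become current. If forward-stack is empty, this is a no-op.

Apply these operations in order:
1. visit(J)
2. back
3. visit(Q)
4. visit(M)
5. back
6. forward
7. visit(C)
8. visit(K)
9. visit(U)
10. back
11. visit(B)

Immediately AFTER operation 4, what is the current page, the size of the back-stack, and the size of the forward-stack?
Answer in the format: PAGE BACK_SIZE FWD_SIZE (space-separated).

After 1 (visit(J)): cur=J back=1 fwd=0
After 2 (back): cur=HOME back=0 fwd=1
After 3 (visit(Q)): cur=Q back=1 fwd=0
After 4 (visit(M)): cur=M back=2 fwd=0

M 2 0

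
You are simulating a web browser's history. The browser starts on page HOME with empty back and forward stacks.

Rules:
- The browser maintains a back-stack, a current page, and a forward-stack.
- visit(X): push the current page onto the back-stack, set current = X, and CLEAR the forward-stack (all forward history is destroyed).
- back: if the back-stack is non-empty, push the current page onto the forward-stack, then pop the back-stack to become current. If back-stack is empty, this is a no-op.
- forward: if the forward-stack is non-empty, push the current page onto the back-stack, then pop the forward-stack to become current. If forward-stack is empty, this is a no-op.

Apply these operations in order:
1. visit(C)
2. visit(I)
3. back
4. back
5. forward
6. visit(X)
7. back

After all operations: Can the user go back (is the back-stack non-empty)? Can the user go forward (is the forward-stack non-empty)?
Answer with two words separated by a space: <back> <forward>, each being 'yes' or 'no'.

Answer: yes yes

Derivation:
After 1 (visit(C)): cur=C back=1 fwd=0
After 2 (visit(I)): cur=I back=2 fwd=0
After 3 (back): cur=C back=1 fwd=1
After 4 (back): cur=HOME back=0 fwd=2
After 5 (forward): cur=C back=1 fwd=1
After 6 (visit(X)): cur=X back=2 fwd=0
After 7 (back): cur=C back=1 fwd=1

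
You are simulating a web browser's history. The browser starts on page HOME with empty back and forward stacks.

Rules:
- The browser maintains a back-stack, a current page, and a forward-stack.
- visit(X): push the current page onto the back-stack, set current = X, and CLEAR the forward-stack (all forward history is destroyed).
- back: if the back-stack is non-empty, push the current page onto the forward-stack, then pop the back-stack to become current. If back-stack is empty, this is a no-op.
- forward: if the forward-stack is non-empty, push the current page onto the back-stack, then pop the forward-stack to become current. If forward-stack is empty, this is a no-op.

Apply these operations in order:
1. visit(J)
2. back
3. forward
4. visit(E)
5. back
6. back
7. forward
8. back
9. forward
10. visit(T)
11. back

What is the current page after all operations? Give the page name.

After 1 (visit(J)): cur=J back=1 fwd=0
After 2 (back): cur=HOME back=0 fwd=1
After 3 (forward): cur=J back=1 fwd=0
After 4 (visit(E)): cur=E back=2 fwd=0
After 5 (back): cur=J back=1 fwd=1
After 6 (back): cur=HOME back=0 fwd=2
After 7 (forward): cur=J back=1 fwd=1
After 8 (back): cur=HOME back=0 fwd=2
After 9 (forward): cur=J back=1 fwd=1
After 10 (visit(T)): cur=T back=2 fwd=0
After 11 (back): cur=J back=1 fwd=1

Answer: J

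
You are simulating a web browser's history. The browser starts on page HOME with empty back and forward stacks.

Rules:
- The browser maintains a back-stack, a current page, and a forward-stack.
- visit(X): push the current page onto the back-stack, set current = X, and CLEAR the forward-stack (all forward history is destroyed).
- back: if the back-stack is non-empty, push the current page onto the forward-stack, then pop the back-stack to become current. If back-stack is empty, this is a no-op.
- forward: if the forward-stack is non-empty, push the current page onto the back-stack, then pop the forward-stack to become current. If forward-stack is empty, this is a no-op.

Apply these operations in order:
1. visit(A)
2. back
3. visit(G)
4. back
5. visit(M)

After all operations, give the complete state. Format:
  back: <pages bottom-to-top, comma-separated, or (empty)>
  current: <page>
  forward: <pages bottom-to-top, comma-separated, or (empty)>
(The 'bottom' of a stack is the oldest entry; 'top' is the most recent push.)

Answer: back: HOME
current: M
forward: (empty)

Derivation:
After 1 (visit(A)): cur=A back=1 fwd=0
After 2 (back): cur=HOME back=0 fwd=1
After 3 (visit(G)): cur=G back=1 fwd=0
After 4 (back): cur=HOME back=0 fwd=1
After 5 (visit(M)): cur=M back=1 fwd=0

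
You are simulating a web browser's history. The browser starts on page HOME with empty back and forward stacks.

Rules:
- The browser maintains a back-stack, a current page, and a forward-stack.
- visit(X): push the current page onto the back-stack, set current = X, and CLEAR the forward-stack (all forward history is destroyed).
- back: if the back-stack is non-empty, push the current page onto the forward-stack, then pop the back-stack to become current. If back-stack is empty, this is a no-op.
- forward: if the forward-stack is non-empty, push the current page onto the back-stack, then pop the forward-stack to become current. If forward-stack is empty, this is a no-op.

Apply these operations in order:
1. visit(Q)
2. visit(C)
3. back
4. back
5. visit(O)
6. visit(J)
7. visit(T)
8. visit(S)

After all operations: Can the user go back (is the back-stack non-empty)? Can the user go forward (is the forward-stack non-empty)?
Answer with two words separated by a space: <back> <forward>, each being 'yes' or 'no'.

After 1 (visit(Q)): cur=Q back=1 fwd=0
After 2 (visit(C)): cur=C back=2 fwd=0
After 3 (back): cur=Q back=1 fwd=1
After 4 (back): cur=HOME back=0 fwd=2
After 5 (visit(O)): cur=O back=1 fwd=0
After 6 (visit(J)): cur=J back=2 fwd=0
After 7 (visit(T)): cur=T back=3 fwd=0
After 8 (visit(S)): cur=S back=4 fwd=0

Answer: yes no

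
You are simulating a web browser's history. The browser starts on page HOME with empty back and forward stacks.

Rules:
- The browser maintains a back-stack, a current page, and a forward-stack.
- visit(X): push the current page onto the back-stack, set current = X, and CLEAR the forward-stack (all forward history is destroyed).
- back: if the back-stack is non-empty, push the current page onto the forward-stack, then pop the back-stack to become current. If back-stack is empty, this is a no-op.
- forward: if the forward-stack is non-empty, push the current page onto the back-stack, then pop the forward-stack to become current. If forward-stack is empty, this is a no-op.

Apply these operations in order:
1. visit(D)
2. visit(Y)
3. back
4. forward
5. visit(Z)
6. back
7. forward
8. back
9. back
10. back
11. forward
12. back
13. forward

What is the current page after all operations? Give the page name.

After 1 (visit(D)): cur=D back=1 fwd=0
After 2 (visit(Y)): cur=Y back=2 fwd=0
After 3 (back): cur=D back=1 fwd=1
After 4 (forward): cur=Y back=2 fwd=0
After 5 (visit(Z)): cur=Z back=3 fwd=0
After 6 (back): cur=Y back=2 fwd=1
After 7 (forward): cur=Z back=3 fwd=0
After 8 (back): cur=Y back=2 fwd=1
After 9 (back): cur=D back=1 fwd=2
After 10 (back): cur=HOME back=0 fwd=3
After 11 (forward): cur=D back=1 fwd=2
After 12 (back): cur=HOME back=0 fwd=3
After 13 (forward): cur=D back=1 fwd=2

Answer: D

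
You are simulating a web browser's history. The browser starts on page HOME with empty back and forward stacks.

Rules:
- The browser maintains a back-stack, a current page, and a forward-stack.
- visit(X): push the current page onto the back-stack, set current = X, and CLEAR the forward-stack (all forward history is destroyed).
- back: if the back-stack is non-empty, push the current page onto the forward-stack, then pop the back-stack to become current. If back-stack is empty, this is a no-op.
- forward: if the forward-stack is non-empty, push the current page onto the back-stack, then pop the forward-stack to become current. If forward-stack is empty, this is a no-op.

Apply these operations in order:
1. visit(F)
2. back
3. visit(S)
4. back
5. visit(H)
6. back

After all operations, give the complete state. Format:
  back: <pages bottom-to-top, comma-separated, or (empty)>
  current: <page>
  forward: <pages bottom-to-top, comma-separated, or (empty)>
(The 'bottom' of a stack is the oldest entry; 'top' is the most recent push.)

After 1 (visit(F)): cur=F back=1 fwd=0
After 2 (back): cur=HOME back=0 fwd=1
After 3 (visit(S)): cur=S back=1 fwd=0
After 4 (back): cur=HOME back=0 fwd=1
After 5 (visit(H)): cur=H back=1 fwd=0
After 6 (back): cur=HOME back=0 fwd=1

Answer: back: (empty)
current: HOME
forward: H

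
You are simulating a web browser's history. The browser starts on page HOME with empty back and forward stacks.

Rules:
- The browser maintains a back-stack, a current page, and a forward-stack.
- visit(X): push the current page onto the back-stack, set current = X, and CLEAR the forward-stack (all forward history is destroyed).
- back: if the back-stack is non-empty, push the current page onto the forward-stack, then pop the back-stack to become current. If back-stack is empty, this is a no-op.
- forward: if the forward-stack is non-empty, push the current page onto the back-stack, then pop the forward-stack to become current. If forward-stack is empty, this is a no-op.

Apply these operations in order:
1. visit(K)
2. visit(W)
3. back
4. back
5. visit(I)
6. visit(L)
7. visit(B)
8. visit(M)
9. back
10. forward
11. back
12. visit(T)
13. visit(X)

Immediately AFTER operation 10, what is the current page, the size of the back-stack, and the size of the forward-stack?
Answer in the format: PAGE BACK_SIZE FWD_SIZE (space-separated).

After 1 (visit(K)): cur=K back=1 fwd=0
After 2 (visit(W)): cur=W back=2 fwd=0
After 3 (back): cur=K back=1 fwd=1
After 4 (back): cur=HOME back=0 fwd=2
After 5 (visit(I)): cur=I back=1 fwd=0
After 6 (visit(L)): cur=L back=2 fwd=0
After 7 (visit(B)): cur=B back=3 fwd=0
After 8 (visit(M)): cur=M back=4 fwd=0
After 9 (back): cur=B back=3 fwd=1
After 10 (forward): cur=M back=4 fwd=0

M 4 0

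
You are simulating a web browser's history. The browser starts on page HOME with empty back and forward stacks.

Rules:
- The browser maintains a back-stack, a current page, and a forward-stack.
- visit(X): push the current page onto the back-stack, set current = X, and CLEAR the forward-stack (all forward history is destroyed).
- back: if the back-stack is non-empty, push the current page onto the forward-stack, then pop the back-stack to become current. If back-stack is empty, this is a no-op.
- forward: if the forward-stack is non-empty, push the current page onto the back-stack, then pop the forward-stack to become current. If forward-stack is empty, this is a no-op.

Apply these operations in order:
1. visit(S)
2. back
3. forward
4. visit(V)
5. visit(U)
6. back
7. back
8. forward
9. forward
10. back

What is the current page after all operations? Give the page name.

After 1 (visit(S)): cur=S back=1 fwd=0
After 2 (back): cur=HOME back=0 fwd=1
After 3 (forward): cur=S back=1 fwd=0
After 4 (visit(V)): cur=V back=2 fwd=0
After 5 (visit(U)): cur=U back=3 fwd=0
After 6 (back): cur=V back=2 fwd=1
After 7 (back): cur=S back=1 fwd=2
After 8 (forward): cur=V back=2 fwd=1
After 9 (forward): cur=U back=3 fwd=0
After 10 (back): cur=V back=2 fwd=1

Answer: V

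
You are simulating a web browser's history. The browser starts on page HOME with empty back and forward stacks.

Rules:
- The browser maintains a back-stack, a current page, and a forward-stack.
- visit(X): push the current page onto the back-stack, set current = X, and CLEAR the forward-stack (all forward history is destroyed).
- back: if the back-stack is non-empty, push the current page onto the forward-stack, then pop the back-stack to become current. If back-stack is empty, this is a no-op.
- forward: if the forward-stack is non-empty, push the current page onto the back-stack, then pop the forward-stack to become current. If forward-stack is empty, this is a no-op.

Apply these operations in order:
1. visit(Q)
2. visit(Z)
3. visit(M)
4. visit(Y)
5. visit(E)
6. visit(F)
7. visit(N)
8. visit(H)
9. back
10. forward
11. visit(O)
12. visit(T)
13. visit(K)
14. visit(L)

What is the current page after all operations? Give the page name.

Answer: L

Derivation:
After 1 (visit(Q)): cur=Q back=1 fwd=0
After 2 (visit(Z)): cur=Z back=2 fwd=0
After 3 (visit(M)): cur=M back=3 fwd=0
After 4 (visit(Y)): cur=Y back=4 fwd=0
After 5 (visit(E)): cur=E back=5 fwd=0
After 6 (visit(F)): cur=F back=6 fwd=0
After 7 (visit(N)): cur=N back=7 fwd=0
After 8 (visit(H)): cur=H back=8 fwd=0
After 9 (back): cur=N back=7 fwd=1
After 10 (forward): cur=H back=8 fwd=0
After 11 (visit(O)): cur=O back=9 fwd=0
After 12 (visit(T)): cur=T back=10 fwd=0
After 13 (visit(K)): cur=K back=11 fwd=0
After 14 (visit(L)): cur=L back=12 fwd=0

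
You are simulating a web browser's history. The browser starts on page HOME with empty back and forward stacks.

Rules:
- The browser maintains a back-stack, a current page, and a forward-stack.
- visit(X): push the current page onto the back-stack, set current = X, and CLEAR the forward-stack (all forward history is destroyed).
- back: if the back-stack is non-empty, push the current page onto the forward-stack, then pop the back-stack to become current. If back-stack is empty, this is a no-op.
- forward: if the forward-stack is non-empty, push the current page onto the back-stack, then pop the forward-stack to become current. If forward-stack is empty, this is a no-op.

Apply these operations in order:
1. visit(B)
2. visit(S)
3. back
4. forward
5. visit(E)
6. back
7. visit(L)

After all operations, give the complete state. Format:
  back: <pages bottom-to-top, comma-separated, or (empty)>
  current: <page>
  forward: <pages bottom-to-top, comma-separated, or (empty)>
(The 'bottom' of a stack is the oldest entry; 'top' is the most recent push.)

After 1 (visit(B)): cur=B back=1 fwd=0
After 2 (visit(S)): cur=S back=2 fwd=0
After 3 (back): cur=B back=1 fwd=1
After 4 (forward): cur=S back=2 fwd=0
After 5 (visit(E)): cur=E back=3 fwd=0
After 6 (back): cur=S back=2 fwd=1
After 7 (visit(L)): cur=L back=3 fwd=0

Answer: back: HOME,B,S
current: L
forward: (empty)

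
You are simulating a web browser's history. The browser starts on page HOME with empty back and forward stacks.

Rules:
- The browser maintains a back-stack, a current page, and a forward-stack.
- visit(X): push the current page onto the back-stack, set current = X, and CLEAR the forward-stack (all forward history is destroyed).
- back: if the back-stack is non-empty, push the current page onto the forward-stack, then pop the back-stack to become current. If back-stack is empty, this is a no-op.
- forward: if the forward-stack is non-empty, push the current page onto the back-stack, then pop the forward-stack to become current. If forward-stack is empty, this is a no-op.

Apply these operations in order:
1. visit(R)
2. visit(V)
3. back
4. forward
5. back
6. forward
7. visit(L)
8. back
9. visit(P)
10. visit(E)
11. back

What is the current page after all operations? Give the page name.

After 1 (visit(R)): cur=R back=1 fwd=0
After 2 (visit(V)): cur=V back=2 fwd=0
After 3 (back): cur=R back=1 fwd=1
After 4 (forward): cur=V back=2 fwd=0
After 5 (back): cur=R back=1 fwd=1
After 6 (forward): cur=V back=2 fwd=0
After 7 (visit(L)): cur=L back=3 fwd=0
After 8 (back): cur=V back=2 fwd=1
After 9 (visit(P)): cur=P back=3 fwd=0
After 10 (visit(E)): cur=E back=4 fwd=0
After 11 (back): cur=P back=3 fwd=1

Answer: P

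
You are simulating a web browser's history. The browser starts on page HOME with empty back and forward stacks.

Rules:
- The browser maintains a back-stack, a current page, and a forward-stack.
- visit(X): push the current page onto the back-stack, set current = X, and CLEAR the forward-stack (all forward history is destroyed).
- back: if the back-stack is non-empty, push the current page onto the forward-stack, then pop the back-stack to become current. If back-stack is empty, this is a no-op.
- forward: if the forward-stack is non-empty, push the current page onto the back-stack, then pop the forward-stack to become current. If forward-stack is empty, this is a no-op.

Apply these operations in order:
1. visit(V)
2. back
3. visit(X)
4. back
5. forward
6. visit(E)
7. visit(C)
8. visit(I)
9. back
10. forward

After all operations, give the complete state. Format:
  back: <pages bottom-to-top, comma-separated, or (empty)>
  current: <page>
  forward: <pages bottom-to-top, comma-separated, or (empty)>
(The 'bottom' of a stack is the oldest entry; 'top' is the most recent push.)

After 1 (visit(V)): cur=V back=1 fwd=0
After 2 (back): cur=HOME back=0 fwd=1
After 3 (visit(X)): cur=X back=1 fwd=0
After 4 (back): cur=HOME back=0 fwd=1
After 5 (forward): cur=X back=1 fwd=0
After 6 (visit(E)): cur=E back=2 fwd=0
After 7 (visit(C)): cur=C back=3 fwd=0
After 8 (visit(I)): cur=I back=4 fwd=0
After 9 (back): cur=C back=3 fwd=1
After 10 (forward): cur=I back=4 fwd=0

Answer: back: HOME,X,E,C
current: I
forward: (empty)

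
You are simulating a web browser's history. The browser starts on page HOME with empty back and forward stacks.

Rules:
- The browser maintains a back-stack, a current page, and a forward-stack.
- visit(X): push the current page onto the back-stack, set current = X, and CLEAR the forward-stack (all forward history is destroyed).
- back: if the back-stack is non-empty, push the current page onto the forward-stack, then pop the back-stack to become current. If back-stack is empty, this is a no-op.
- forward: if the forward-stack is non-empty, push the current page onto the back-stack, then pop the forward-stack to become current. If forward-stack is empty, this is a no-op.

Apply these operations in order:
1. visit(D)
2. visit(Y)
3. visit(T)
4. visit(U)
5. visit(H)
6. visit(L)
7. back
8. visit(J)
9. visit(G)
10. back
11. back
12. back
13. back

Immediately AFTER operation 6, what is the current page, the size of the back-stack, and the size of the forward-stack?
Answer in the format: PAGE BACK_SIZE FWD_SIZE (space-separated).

After 1 (visit(D)): cur=D back=1 fwd=0
After 2 (visit(Y)): cur=Y back=2 fwd=0
After 3 (visit(T)): cur=T back=3 fwd=0
After 4 (visit(U)): cur=U back=4 fwd=0
After 5 (visit(H)): cur=H back=5 fwd=0
After 6 (visit(L)): cur=L back=6 fwd=0

L 6 0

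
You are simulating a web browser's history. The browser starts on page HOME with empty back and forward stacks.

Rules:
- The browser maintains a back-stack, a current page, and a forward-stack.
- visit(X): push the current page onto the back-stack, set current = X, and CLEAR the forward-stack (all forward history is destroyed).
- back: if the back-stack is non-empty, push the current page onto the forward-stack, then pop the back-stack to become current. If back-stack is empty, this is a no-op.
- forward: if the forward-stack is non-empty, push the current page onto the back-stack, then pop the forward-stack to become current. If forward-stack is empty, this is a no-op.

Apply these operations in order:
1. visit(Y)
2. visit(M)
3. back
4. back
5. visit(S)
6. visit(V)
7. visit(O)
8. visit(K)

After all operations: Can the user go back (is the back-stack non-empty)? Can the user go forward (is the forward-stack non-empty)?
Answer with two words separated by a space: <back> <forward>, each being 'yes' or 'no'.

Answer: yes no

Derivation:
After 1 (visit(Y)): cur=Y back=1 fwd=0
After 2 (visit(M)): cur=M back=2 fwd=0
After 3 (back): cur=Y back=1 fwd=1
After 4 (back): cur=HOME back=0 fwd=2
After 5 (visit(S)): cur=S back=1 fwd=0
After 6 (visit(V)): cur=V back=2 fwd=0
After 7 (visit(O)): cur=O back=3 fwd=0
After 8 (visit(K)): cur=K back=4 fwd=0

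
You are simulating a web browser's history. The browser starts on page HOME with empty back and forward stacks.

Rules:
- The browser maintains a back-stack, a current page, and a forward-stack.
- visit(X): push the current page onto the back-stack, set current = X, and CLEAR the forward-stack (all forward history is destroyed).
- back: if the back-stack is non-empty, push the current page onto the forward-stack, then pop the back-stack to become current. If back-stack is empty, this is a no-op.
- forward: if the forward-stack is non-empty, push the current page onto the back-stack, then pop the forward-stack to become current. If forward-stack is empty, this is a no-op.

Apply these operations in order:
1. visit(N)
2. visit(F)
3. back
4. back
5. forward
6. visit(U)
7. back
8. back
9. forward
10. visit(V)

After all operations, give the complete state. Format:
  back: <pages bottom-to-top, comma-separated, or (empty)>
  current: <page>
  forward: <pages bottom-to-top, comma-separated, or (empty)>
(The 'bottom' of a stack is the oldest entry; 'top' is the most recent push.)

Answer: back: HOME,N
current: V
forward: (empty)

Derivation:
After 1 (visit(N)): cur=N back=1 fwd=0
After 2 (visit(F)): cur=F back=2 fwd=0
After 3 (back): cur=N back=1 fwd=1
After 4 (back): cur=HOME back=0 fwd=2
After 5 (forward): cur=N back=1 fwd=1
After 6 (visit(U)): cur=U back=2 fwd=0
After 7 (back): cur=N back=1 fwd=1
After 8 (back): cur=HOME back=0 fwd=2
After 9 (forward): cur=N back=1 fwd=1
After 10 (visit(V)): cur=V back=2 fwd=0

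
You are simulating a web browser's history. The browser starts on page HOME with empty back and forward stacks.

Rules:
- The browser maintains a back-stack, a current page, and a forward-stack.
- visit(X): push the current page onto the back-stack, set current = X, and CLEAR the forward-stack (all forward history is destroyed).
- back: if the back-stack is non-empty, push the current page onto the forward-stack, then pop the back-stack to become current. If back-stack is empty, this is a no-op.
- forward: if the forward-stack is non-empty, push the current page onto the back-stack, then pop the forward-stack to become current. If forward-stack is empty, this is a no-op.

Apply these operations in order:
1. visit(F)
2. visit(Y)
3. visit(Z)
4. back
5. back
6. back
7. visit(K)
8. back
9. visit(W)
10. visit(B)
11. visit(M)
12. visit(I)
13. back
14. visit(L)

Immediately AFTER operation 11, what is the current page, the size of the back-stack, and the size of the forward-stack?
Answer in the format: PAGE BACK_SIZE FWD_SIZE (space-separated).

After 1 (visit(F)): cur=F back=1 fwd=0
After 2 (visit(Y)): cur=Y back=2 fwd=0
After 3 (visit(Z)): cur=Z back=3 fwd=0
After 4 (back): cur=Y back=2 fwd=1
After 5 (back): cur=F back=1 fwd=2
After 6 (back): cur=HOME back=0 fwd=3
After 7 (visit(K)): cur=K back=1 fwd=0
After 8 (back): cur=HOME back=0 fwd=1
After 9 (visit(W)): cur=W back=1 fwd=0
After 10 (visit(B)): cur=B back=2 fwd=0
After 11 (visit(M)): cur=M back=3 fwd=0

M 3 0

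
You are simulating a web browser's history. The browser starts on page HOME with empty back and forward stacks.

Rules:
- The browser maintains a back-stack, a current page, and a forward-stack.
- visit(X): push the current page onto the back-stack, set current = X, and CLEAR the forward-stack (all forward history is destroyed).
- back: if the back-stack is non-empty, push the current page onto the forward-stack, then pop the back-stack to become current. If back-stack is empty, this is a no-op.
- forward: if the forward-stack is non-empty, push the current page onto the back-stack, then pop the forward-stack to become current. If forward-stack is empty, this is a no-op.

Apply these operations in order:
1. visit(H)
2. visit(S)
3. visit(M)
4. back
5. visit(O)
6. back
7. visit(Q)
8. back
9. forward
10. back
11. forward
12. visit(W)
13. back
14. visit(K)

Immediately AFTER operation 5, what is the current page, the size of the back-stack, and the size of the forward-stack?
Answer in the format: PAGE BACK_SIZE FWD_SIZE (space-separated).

After 1 (visit(H)): cur=H back=1 fwd=0
After 2 (visit(S)): cur=S back=2 fwd=0
After 3 (visit(M)): cur=M back=3 fwd=0
After 4 (back): cur=S back=2 fwd=1
After 5 (visit(O)): cur=O back=3 fwd=0

O 3 0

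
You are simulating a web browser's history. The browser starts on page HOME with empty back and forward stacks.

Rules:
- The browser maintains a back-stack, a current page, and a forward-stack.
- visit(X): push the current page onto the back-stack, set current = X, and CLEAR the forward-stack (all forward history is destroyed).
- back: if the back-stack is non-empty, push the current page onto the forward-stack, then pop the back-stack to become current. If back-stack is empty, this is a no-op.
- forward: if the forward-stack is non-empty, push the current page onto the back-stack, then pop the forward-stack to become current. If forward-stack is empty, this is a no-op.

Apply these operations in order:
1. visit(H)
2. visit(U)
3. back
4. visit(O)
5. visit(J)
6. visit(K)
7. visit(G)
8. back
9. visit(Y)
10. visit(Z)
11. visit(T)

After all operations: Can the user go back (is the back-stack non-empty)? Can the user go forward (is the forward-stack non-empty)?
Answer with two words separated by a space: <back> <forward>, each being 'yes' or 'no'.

After 1 (visit(H)): cur=H back=1 fwd=0
After 2 (visit(U)): cur=U back=2 fwd=0
After 3 (back): cur=H back=1 fwd=1
After 4 (visit(O)): cur=O back=2 fwd=0
After 5 (visit(J)): cur=J back=3 fwd=0
After 6 (visit(K)): cur=K back=4 fwd=0
After 7 (visit(G)): cur=G back=5 fwd=0
After 8 (back): cur=K back=4 fwd=1
After 9 (visit(Y)): cur=Y back=5 fwd=0
After 10 (visit(Z)): cur=Z back=6 fwd=0
After 11 (visit(T)): cur=T back=7 fwd=0

Answer: yes no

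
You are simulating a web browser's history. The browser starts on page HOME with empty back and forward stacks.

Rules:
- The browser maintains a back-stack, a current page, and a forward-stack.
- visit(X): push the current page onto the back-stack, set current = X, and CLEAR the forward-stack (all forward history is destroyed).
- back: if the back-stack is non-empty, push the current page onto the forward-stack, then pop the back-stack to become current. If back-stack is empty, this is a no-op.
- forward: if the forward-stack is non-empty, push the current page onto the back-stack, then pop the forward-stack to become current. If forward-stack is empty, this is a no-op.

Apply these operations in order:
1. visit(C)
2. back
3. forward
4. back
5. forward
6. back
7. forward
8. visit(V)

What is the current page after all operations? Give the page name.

After 1 (visit(C)): cur=C back=1 fwd=0
After 2 (back): cur=HOME back=0 fwd=1
After 3 (forward): cur=C back=1 fwd=0
After 4 (back): cur=HOME back=0 fwd=1
After 5 (forward): cur=C back=1 fwd=0
After 6 (back): cur=HOME back=0 fwd=1
After 7 (forward): cur=C back=1 fwd=0
After 8 (visit(V)): cur=V back=2 fwd=0

Answer: V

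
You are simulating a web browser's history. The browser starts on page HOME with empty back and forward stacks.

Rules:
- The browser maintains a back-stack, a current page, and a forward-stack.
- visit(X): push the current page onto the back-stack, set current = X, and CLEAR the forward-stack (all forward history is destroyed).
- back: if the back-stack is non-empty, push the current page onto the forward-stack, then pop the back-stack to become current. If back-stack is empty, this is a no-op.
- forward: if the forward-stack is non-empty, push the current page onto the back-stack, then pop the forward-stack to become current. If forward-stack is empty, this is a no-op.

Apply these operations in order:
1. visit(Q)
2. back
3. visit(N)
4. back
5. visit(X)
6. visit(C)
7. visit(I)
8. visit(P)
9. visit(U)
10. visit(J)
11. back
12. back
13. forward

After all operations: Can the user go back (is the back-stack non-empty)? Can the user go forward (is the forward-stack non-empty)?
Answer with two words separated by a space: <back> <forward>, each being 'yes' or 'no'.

Answer: yes yes

Derivation:
After 1 (visit(Q)): cur=Q back=1 fwd=0
After 2 (back): cur=HOME back=0 fwd=1
After 3 (visit(N)): cur=N back=1 fwd=0
After 4 (back): cur=HOME back=0 fwd=1
After 5 (visit(X)): cur=X back=1 fwd=0
After 6 (visit(C)): cur=C back=2 fwd=0
After 7 (visit(I)): cur=I back=3 fwd=0
After 8 (visit(P)): cur=P back=4 fwd=0
After 9 (visit(U)): cur=U back=5 fwd=0
After 10 (visit(J)): cur=J back=6 fwd=0
After 11 (back): cur=U back=5 fwd=1
After 12 (back): cur=P back=4 fwd=2
After 13 (forward): cur=U back=5 fwd=1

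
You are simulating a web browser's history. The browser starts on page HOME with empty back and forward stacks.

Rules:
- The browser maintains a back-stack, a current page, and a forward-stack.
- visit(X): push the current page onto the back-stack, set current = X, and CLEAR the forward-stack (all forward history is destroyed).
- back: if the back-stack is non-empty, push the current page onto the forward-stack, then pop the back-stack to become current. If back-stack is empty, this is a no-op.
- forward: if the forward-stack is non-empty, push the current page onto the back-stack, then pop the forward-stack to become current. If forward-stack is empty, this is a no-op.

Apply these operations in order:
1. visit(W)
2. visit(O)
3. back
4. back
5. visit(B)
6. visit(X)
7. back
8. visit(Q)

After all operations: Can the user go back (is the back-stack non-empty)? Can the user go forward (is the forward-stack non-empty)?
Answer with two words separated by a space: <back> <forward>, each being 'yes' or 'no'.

Answer: yes no

Derivation:
After 1 (visit(W)): cur=W back=1 fwd=0
After 2 (visit(O)): cur=O back=2 fwd=0
After 3 (back): cur=W back=1 fwd=1
After 4 (back): cur=HOME back=0 fwd=2
After 5 (visit(B)): cur=B back=1 fwd=0
After 6 (visit(X)): cur=X back=2 fwd=0
After 7 (back): cur=B back=1 fwd=1
After 8 (visit(Q)): cur=Q back=2 fwd=0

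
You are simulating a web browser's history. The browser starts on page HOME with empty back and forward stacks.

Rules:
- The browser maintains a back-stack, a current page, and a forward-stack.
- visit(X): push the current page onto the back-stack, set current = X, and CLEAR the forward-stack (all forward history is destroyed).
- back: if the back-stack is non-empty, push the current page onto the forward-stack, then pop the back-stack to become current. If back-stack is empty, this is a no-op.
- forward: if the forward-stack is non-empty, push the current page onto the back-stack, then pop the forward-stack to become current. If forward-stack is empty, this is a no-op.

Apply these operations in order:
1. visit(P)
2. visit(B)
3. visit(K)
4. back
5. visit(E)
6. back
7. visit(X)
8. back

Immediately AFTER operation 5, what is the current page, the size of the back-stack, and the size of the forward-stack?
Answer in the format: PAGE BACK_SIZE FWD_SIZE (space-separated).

After 1 (visit(P)): cur=P back=1 fwd=0
After 2 (visit(B)): cur=B back=2 fwd=0
After 3 (visit(K)): cur=K back=3 fwd=0
After 4 (back): cur=B back=2 fwd=1
After 5 (visit(E)): cur=E back=3 fwd=0

E 3 0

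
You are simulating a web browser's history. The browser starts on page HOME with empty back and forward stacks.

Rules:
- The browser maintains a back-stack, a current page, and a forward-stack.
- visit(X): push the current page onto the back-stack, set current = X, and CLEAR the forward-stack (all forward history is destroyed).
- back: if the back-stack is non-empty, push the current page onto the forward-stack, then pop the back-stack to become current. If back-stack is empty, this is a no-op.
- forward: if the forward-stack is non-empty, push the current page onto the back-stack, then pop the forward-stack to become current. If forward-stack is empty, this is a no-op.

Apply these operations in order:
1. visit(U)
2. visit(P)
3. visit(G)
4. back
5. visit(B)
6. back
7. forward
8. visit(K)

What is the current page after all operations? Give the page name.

After 1 (visit(U)): cur=U back=1 fwd=0
After 2 (visit(P)): cur=P back=2 fwd=0
After 3 (visit(G)): cur=G back=3 fwd=0
After 4 (back): cur=P back=2 fwd=1
After 5 (visit(B)): cur=B back=3 fwd=0
After 6 (back): cur=P back=2 fwd=1
After 7 (forward): cur=B back=3 fwd=0
After 8 (visit(K)): cur=K back=4 fwd=0

Answer: K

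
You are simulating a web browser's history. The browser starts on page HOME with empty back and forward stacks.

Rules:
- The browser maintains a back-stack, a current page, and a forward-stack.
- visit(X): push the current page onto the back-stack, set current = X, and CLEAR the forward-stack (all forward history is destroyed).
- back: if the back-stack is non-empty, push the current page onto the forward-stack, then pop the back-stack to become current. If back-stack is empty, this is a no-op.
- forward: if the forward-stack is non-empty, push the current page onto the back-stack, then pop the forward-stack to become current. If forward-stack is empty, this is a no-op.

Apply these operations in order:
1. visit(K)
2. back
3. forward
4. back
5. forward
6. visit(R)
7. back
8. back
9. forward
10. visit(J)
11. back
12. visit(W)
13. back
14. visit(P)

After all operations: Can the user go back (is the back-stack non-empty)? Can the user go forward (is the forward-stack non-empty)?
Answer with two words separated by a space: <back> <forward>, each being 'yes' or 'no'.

Answer: yes no

Derivation:
After 1 (visit(K)): cur=K back=1 fwd=0
After 2 (back): cur=HOME back=0 fwd=1
After 3 (forward): cur=K back=1 fwd=0
After 4 (back): cur=HOME back=0 fwd=1
After 5 (forward): cur=K back=1 fwd=0
After 6 (visit(R)): cur=R back=2 fwd=0
After 7 (back): cur=K back=1 fwd=1
After 8 (back): cur=HOME back=0 fwd=2
After 9 (forward): cur=K back=1 fwd=1
After 10 (visit(J)): cur=J back=2 fwd=0
After 11 (back): cur=K back=1 fwd=1
After 12 (visit(W)): cur=W back=2 fwd=0
After 13 (back): cur=K back=1 fwd=1
After 14 (visit(P)): cur=P back=2 fwd=0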